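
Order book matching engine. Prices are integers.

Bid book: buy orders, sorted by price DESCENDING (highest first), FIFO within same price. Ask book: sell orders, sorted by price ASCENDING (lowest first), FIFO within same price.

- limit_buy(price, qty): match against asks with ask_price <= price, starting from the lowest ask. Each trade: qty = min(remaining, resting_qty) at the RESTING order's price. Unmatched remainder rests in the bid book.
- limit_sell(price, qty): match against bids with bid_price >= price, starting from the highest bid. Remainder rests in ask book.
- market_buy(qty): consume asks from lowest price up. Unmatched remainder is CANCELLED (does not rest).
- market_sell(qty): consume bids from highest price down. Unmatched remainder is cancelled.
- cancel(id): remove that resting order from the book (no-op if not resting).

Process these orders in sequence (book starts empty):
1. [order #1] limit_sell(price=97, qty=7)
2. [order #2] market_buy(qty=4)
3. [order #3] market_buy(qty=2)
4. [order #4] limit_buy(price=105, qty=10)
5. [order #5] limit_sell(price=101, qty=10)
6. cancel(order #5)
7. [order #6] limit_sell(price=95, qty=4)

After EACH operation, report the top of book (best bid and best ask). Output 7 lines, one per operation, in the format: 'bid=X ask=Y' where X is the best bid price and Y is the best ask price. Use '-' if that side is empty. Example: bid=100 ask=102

After op 1 [order #1] limit_sell(price=97, qty=7): fills=none; bids=[-] asks=[#1:7@97]
After op 2 [order #2] market_buy(qty=4): fills=#2x#1:4@97; bids=[-] asks=[#1:3@97]
After op 3 [order #3] market_buy(qty=2): fills=#3x#1:2@97; bids=[-] asks=[#1:1@97]
After op 4 [order #4] limit_buy(price=105, qty=10): fills=#4x#1:1@97; bids=[#4:9@105] asks=[-]
After op 5 [order #5] limit_sell(price=101, qty=10): fills=#4x#5:9@105; bids=[-] asks=[#5:1@101]
After op 6 cancel(order #5): fills=none; bids=[-] asks=[-]
After op 7 [order #6] limit_sell(price=95, qty=4): fills=none; bids=[-] asks=[#6:4@95]

Answer: bid=- ask=97
bid=- ask=97
bid=- ask=97
bid=105 ask=-
bid=- ask=101
bid=- ask=-
bid=- ask=95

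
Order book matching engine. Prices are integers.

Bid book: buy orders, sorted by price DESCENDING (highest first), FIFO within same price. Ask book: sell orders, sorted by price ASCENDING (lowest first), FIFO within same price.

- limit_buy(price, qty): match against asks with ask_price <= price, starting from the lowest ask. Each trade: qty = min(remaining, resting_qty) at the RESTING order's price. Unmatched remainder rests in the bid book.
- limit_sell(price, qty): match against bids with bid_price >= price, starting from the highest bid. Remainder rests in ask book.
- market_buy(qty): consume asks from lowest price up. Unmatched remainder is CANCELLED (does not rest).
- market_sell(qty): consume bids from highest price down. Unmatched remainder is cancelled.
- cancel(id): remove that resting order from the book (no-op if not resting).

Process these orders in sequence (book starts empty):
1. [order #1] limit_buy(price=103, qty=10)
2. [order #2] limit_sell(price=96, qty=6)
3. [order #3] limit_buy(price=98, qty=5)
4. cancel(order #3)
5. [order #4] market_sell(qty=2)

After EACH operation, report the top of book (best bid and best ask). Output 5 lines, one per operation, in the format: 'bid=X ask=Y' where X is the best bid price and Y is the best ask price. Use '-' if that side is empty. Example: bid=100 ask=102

After op 1 [order #1] limit_buy(price=103, qty=10): fills=none; bids=[#1:10@103] asks=[-]
After op 2 [order #2] limit_sell(price=96, qty=6): fills=#1x#2:6@103; bids=[#1:4@103] asks=[-]
After op 3 [order #3] limit_buy(price=98, qty=5): fills=none; bids=[#1:4@103 #3:5@98] asks=[-]
After op 4 cancel(order #3): fills=none; bids=[#1:4@103] asks=[-]
After op 5 [order #4] market_sell(qty=2): fills=#1x#4:2@103; bids=[#1:2@103] asks=[-]

Answer: bid=103 ask=-
bid=103 ask=-
bid=103 ask=-
bid=103 ask=-
bid=103 ask=-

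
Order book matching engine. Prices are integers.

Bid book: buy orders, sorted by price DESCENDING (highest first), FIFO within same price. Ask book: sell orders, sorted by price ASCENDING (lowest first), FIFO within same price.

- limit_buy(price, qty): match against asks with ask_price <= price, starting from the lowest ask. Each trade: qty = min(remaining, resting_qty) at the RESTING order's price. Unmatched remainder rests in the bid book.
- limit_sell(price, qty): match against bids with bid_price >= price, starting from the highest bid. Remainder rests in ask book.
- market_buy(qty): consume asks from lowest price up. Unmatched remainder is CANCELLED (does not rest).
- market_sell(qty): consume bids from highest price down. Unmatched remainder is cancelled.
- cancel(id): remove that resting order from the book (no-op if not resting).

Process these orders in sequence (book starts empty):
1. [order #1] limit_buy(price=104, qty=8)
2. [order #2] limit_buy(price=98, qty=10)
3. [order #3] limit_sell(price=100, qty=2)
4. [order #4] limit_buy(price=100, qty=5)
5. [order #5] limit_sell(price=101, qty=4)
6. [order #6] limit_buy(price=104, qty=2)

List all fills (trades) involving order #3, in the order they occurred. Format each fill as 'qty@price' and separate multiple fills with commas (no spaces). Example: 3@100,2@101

After op 1 [order #1] limit_buy(price=104, qty=8): fills=none; bids=[#1:8@104] asks=[-]
After op 2 [order #2] limit_buy(price=98, qty=10): fills=none; bids=[#1:8@104 #2:10@98] asks=[-]
After op 3 [order #3] limit_sell(price=100, qty=2): fills=#1x#3:2@104; bids=[#1:6@104 #2:10@98] asks=[-]
After op 4 [order #4] limit_buy(price=100, qty=5): fills=none; bids=[#1:6@104 #4:5@100 #2:10@98] asks=[-]
After op 5 [order #5] limit_sell(price=101, qty=4): fills=#1x#5:4@104; bids=[#1:2@104 #4:5@100 #2:10@98] asks=[-]
After op 6 [order #6] limit_buy(price=104, qty=2): fills=none; bids=[#1:2@104 #6:2@104 #4:5@100 #2:10@98] asks=[-]

Answer: 2@104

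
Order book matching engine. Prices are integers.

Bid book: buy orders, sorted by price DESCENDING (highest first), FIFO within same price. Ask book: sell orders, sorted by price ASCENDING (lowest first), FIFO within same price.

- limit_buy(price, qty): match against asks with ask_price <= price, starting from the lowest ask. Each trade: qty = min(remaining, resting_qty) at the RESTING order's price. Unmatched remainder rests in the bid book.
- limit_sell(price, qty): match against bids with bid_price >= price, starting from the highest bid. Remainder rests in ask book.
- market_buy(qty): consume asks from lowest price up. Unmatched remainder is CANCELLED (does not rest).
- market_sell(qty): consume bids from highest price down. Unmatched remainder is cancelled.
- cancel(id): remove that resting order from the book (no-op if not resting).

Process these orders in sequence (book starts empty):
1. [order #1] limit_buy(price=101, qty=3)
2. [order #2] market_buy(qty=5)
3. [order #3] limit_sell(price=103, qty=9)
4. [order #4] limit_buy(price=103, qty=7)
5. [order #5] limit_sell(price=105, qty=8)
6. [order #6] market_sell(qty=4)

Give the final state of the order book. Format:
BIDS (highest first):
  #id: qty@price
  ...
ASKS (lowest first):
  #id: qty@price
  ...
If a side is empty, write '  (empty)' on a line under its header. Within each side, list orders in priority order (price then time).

Answer: BIDS (highest first):
  (empty)
ASKS (lowest first):
  #3: 2@103
  #5: 8@105

Derivation:
After op 1 [order #1] limit_buy(price=101, qty=3): fills=none; bids=[#1:3@101] asks=[-]
After op 2 [order #2] market_buy(qty=5): fills=none; bids=[#1:3@101] asks=[-]
After op 3 [order #3] limit_sell(price=103, qty=9): fills=none; bids=[#1:3@101] asks=[#3:9@103]
After op 4 [order #4] limit_buy(price=103, qty=7): fills=#4x#3:7@103; bids=[#1:3@101] asks=[#3:2@103]
After op 5 [order #5] limit_sell(price=105, qty=8): fills=none; bids=[#1:3@101] asks=[#3:2@103 #5:8@105]
After op 6 [order #6] market_sell(qty=4): fills=#1x#6:3@101; bids=[-] asks=[#3:2@103 #5:8@105]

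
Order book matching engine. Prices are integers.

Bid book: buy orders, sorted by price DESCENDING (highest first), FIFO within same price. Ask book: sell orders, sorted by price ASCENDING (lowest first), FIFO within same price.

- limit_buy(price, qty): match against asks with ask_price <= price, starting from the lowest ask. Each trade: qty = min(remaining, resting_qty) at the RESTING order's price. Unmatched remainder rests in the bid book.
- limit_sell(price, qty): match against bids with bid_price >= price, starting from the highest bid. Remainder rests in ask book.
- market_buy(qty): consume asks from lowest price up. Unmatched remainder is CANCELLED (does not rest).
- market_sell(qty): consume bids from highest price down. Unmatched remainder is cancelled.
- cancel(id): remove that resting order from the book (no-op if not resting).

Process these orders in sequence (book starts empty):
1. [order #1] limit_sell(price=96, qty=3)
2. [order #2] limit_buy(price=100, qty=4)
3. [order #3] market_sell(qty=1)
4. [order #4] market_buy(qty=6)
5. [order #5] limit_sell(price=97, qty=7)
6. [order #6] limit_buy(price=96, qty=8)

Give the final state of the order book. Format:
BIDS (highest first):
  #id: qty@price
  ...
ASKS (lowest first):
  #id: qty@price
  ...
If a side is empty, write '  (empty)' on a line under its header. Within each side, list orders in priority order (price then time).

After op 1 [order #1] limit_sell(price=96, qty=3): fills=none; bids=[-] asks=[#1:3@96]
After op 2 [order #2] limit_buy(price=100, qty=4): fills=#2x#1:3@96; bids=[#2:1@100] asks=[-]
After op 3 [order #3] market_sell(qty=1): fills=#2x#3:1@100; bids=[-] asks=[-]
After op 4 [order #4] market_buy(qty=6): fills=none; bids=[-] asks=[-]
After op 5 [order #5] limit_sell(price=97, qty=7): fills=none; bids=[-] asks=[#5:7@97]
After op 6 [order #6] limit_buy(price=96, qty=8): fills=none; bids=[#6:8@96] asks=[#5:7@97]

Answer: BIDS (highest first):
  #6: 8@96
ASKS (lowest first):
  #5: 7@97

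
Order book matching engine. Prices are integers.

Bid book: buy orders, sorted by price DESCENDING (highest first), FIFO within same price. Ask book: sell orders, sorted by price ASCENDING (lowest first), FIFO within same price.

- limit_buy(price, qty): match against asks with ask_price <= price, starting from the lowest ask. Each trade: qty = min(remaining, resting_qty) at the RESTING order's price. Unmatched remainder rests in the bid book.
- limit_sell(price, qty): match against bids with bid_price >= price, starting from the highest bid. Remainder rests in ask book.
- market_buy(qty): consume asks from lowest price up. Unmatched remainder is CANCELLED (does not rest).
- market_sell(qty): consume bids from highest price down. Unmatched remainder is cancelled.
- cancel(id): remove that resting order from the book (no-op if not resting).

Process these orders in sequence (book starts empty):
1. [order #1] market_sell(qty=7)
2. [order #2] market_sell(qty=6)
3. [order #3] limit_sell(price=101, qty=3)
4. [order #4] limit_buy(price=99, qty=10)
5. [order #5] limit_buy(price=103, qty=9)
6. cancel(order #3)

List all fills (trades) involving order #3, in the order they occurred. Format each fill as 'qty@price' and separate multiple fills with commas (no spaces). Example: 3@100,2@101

Answer: 3@101

Derivation:
After op 1 [order #1] market_sell(qty=7): fills=none; bids=[-] asks=[-]
After op 2 [order #2] market_sell(qty=6): fills=none; bids=[-] asks=[-]
After op 3 [order #3] limit_sell(price=101, qty=3): fills=none; bids=[-] asks=[#3:3@101]
After op 4 [order #4] limit_buy(price=99, qty=10): fills=none; bids=[#4:10@99] asks=[#3:3@101]
After op 5 [order #5] limit_buy(price=103, qty=9): fills=#5x#3:3@101; bids=[#5:6@103 #4:10@99] asks=[-]
After op 6 cancel(order #3): fills=none; bids=[#5:6@103 #4:10@99] asks=[-]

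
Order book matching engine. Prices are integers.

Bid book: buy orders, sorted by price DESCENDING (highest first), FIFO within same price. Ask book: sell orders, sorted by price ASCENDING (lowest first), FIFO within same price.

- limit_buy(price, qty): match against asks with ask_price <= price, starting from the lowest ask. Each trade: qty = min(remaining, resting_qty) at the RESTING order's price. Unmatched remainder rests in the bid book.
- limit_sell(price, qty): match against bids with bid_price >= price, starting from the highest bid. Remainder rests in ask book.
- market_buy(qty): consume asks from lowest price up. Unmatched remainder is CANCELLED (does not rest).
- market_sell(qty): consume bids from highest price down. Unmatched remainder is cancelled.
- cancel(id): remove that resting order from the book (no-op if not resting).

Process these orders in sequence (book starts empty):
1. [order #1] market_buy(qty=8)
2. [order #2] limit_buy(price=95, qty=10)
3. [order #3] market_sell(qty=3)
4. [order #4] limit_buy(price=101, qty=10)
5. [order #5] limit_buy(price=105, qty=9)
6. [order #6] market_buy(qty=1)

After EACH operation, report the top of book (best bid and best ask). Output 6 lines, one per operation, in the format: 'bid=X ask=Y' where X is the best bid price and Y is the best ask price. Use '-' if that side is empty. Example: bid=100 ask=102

After op 1 [order #1] market_buy(qty=8): fills=none; bids=[-] asks=[-]
After op 2 [order #2] limit_buy(price=95, qty=10): fills=none; bids=[#2:10@95] asks=[-]
After op 3 [order #3] market_sell(qty=3): fills=#2x#3:3@95; bids=[#2:7@95] asks=[-]
After op 4 [order #4] limit_buy(price=101, qty=10): fills=none; bids=[#4:10@101 #2:7@95] asks=[-]
After op 5 [order #5] limit_buy(price=105, qty=9): fills=none; bids=[#5:9@105 #4:10@101 #2:7@95] asks=[-]
After op 6 [order #6] market_buy(qty=1): fills=none; bids=[#5:9@105 #4:10@101 #2:7@95] asks=[-]

Answer: bid=- ask=-
bid=95 ask=-
bid=95 ask=-
bid=101 ask=-
bid=105 ask=-
bid=105 ask=-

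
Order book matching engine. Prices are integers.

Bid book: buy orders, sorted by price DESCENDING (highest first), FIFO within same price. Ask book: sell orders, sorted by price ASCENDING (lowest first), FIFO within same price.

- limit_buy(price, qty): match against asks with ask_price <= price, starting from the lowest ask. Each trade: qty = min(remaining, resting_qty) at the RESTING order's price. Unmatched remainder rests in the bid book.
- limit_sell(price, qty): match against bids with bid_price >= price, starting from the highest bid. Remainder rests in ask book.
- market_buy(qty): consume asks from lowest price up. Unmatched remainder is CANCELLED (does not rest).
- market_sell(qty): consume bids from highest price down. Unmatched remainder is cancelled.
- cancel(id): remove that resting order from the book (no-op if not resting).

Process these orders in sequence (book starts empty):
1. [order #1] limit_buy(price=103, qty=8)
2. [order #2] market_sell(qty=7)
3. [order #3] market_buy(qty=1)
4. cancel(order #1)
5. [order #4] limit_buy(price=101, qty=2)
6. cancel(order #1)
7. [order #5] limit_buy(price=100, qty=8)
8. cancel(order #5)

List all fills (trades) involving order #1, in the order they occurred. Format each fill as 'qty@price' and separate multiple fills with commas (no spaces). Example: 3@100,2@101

Answer: 7@103

Derivation:
After op 1 [order #1] limit_buy(price=103, qty=8): fills=none; bids=[#1:8@103] asks=[-]
After op 2 [order #2] market_sell(qty=7): fills=#1x#2:7@103; bids=[#1:1@103] asks=[-]
After op 3 [order #3] market_buy(qty=1): fills=none; bids=[#1:1@103] asks=[-]
After op 4 cancel(order #1): fills=none; bids=[-] asks=[-]
After op 5 [order #4] limit_buy(price=101, qty=2): fills=none; bids=[#4:2@101] asks=[-]
After op 6 cancel(order #1): fills=none; bids=[#4:2@101] asks=[-]
After op 7 [order #5] limit_buy(price=100, qty=8): fills=none; bids=[#4:2@101 #5:8@100] asks=[-]
After op 8 cancel(order #5): fills=none; bids=[#4:2@101] asks=[-]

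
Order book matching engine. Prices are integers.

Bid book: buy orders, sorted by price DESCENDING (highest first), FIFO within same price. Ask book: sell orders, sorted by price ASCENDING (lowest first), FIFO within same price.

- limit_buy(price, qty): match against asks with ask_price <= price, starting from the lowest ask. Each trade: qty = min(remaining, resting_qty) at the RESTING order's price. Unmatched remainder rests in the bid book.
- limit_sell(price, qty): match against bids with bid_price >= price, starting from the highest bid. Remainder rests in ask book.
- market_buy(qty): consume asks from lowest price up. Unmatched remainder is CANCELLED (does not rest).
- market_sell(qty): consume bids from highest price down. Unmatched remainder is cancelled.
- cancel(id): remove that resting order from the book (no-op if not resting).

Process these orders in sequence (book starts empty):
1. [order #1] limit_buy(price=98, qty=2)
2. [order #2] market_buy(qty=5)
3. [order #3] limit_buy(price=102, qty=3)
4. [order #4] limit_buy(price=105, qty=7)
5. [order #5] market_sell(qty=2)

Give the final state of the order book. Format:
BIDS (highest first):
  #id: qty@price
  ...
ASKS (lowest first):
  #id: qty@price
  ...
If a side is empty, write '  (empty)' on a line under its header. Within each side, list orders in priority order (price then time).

After op 1 [order #1] limit_buy(price=98, qty=2): fills=none; bids=[#1:2@98] asks=[-]
After op 2 [order #2] market_buy(qty=5): fills=none; bids=[#1:2@98] asks=[-]
After op 3 [order #3] limit_buy(price=102, qty=3): fills=none; bids=[#3:3@102 #1:2@98] asks=[-]
After op 4 [order #4] limit_buy(price=105, qty=7): fills=none; bids=[#4:7@105 #3:3@102 #1:2@98] asks=[-]
After op 5 [order #5] market_sell(qty=2): fills=#4x#5:2@105; bids=[#4:5@105 #3:3@102 #1:2@98] asks=[-]

Answer: BIDS (highest first):
  #4: 5@105
  #3: 3@102
  #1: 2@98
ASKS (lowest first):
  (empty)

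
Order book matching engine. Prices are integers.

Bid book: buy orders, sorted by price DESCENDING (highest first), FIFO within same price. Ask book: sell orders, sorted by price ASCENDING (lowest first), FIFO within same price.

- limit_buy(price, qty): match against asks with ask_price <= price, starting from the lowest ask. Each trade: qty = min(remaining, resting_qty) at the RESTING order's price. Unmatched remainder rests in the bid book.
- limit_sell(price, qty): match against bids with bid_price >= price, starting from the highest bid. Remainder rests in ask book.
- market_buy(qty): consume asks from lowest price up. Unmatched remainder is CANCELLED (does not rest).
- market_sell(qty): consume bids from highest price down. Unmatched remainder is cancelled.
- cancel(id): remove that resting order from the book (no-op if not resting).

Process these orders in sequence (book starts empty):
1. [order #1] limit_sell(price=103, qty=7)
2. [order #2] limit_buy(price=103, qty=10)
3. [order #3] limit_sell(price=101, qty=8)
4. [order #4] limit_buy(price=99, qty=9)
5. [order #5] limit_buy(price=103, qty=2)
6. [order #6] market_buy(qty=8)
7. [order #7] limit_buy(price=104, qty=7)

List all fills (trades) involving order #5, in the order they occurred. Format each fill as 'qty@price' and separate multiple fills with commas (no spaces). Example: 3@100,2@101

After op 1 [order #1] limit_sell(price=103, qty=7): fills=none; bids=[-] asks=[#1:7@103]
After op 2 [order #2] limit_buy(price=103, qty=10): fills=#2x#1:7@103; bids=[#2:3@103] asks=[-]
After op 3 [order #3] limit_sell(price=101, qty=8): fills=#2x#3:3@103; bids=[-] asks=[#3:5@101]
After op 4 [order #4] limit_buy(price=99, qty=9): fills=none; bids=[#4:9@99] asks=[#3:5@101]
After op 5 [order #5] limit_buy(price=103, qty=2): fills=#5x#3:2@101; bids=[#4:9@99] asks=[#3:3@101]
After op 6 [order #6] market_buy(qty=8): fills=#6x#3:3@101; bids=[#4:9@99] asks=[-]
After op 7 [order #7] limit_buy(price=104, qty=7): fills=none; bids=[#7:7@104 #4:9@99] asks=[-]

Answer: 2@101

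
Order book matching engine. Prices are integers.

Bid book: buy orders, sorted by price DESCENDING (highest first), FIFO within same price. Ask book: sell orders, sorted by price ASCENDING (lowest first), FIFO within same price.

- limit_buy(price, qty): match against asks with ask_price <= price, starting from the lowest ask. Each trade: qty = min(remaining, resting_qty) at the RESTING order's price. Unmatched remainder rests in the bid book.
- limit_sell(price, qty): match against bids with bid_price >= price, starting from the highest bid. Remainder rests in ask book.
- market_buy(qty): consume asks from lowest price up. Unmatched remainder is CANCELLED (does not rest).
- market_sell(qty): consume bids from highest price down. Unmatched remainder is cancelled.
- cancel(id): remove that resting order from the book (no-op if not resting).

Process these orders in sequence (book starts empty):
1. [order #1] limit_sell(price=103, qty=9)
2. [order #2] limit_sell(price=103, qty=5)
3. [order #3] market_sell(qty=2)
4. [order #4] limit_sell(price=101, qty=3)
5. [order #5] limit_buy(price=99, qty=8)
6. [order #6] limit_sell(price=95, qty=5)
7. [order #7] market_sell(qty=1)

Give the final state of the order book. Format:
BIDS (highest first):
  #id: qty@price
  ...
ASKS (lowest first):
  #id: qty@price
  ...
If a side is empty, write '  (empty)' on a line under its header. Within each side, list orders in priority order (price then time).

Answer: BIDS (highest first):
  #5: 2@99
ASKS (lowest first):
  #4: 3@101
  #1: 9@103
  #2: 5@103

Derivation:
After op 1 [order #1] limit_sell(price=103, qty=9): fills=none; bids=[-] asks=[#1:9@103]
After op 2 [order #2] limit_sell(price=103, qty=5): fills=none; bids=[-] asks=[#1:9@103 #2:5@103]
After op 3 [order #3] market_sell(qty=2): fills=none; bids=[-] asks=[#1:9@103 #2:5@103]
After op 4 [order #4] limit_sell(price=101, qty=3): fills=none; bids=[-] asks=[#4:3@101 #1:9@103 #2:5@103]
After op 5 [order #5] limit_buy(price=99, qty=8): fills=none; bids=[#5:8@99] asks=[#4:3@101 #1:9@103 #2:5@103]
After op 6 [order #6] limit_sell(price=95, qty=5): fills=#5x#6:5@99; bids=[#5:3@99] asks=[#4:3@101 #1:9@103 #2:5@103]
After op 7 [order #7] market_sell(qty=1): fills=#5x#7:1@99; bids=[#5:2@99] asks=[#4:3@101 #1:9@103 #2:5@103]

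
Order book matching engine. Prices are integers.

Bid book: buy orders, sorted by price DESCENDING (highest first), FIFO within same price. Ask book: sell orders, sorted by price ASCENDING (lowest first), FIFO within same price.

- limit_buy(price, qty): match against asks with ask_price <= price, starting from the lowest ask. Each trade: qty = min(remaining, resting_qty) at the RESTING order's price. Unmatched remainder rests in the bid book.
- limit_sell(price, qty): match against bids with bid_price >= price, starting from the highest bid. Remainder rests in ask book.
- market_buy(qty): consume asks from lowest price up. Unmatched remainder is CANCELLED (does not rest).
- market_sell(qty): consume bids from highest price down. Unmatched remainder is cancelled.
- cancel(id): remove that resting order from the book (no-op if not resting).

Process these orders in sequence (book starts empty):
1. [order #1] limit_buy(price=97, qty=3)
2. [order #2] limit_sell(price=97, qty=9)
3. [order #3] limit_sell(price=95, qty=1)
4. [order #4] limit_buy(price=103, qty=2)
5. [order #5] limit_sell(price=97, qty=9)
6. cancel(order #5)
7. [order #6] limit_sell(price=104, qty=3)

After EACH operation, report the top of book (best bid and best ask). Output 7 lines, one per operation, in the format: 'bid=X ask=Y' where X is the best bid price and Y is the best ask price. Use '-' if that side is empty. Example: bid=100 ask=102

After op 1 [order #1] limit_buy(price=97, qty=3): fills=none; bids=[#1:3@97] asks=[-]
After op 2 [order #2] limit_sell(price=97, qty=9): fills=#1x#2:3@97; bids=[-] asks=[#2:6@97]
After op 3 [order #3] limit_sell(price=95, qty=1): fills=none; bids=[-] asks=[#3:1@95 #2:6@97]
After op 4 [order #4] limit_buy(price=103, qty=2): fills=#4x#3:1@95 #4x#2:1@97; bids=[-] asks=[#2:5@97]
After op 5 [order #5] limit_sell(price=97, qty=9): fills=none; bids=[-] asks=[#2:5@97 #5:9@97]
After op 6 cancel(order #5): fills=none; bids=[-] asks=[#2:5@97]
After op 7 [order #6] limit_sell(price=104, qty=3): fills=none; bids=[-] asks=[#2:5@97 #6:3@104]

Answer: bid=97 ask=-
bid=- ask=97
bid=- ask=95
bid=- ask=97
bid=- ask=97
bid=- ask=97
bid=- ask=97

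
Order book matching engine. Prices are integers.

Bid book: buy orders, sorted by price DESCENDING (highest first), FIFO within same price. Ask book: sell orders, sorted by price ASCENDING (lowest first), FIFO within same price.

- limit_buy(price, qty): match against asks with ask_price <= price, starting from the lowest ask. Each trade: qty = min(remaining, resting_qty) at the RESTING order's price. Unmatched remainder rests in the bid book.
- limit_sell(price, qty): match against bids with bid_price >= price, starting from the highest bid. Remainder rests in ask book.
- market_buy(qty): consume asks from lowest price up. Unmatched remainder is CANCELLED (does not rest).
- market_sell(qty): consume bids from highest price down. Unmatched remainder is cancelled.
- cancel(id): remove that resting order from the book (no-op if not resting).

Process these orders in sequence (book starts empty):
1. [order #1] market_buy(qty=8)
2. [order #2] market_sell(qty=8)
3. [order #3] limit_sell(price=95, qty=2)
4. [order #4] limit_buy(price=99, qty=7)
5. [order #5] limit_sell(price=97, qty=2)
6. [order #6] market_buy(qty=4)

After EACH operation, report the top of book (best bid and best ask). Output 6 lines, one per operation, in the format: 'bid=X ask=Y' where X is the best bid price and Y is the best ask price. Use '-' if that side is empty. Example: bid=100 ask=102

After op 1 [order #1] market_buy(qty=8): fills=none; bids=[-] asks=[-]
After op 2 [order #2] market_sell(qty=8): fills=none; bids=[-] asks=[-]
After op 3 [order #3] limit_sell(price=95, qty=2): fills=none; bids=[-] asks=[#3:2@95]
After op 4 [order #4] limit_buy(price=99, qty=7): fills=#4x#3:2@95; bids=[#4:5@99] asks=[-]
After op 5 [order #5] limit_sell(price=97, qty=2): fills=#4x#5:2@99; bids=[#4:3@99] asks=[-]
After op 6 [order #6] market_buy(qty=4): fills=none; bids=[#4:3@99] asks=[-]

Answer: bid=- ask=-
bid=- ask=-
bid=- ask=95
bid=99 ask=-
bid=99 ask=-
bid=99 ask=-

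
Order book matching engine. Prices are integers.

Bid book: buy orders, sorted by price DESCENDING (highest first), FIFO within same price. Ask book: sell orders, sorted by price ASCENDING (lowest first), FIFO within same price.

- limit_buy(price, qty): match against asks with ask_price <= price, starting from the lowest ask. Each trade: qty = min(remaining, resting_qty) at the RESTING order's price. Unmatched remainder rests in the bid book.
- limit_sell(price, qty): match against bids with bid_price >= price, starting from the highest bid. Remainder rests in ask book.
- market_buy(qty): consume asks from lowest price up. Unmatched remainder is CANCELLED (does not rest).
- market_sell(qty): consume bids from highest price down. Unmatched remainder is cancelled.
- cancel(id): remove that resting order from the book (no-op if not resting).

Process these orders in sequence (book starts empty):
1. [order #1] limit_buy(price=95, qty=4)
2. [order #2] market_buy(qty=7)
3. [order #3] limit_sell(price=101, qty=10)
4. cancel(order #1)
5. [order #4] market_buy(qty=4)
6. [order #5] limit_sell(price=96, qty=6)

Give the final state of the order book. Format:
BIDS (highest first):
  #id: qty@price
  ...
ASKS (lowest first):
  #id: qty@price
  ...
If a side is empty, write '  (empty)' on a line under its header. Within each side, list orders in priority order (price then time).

After op 1 [order #1] limit_buy(price=95, qty=4): fills=none; bids=[#1:4@95] asks=[-]
After op 2 [order #2] market_buy(qty=7): fills=none; bids=[#1:4@95] asks=[-]
After op 3 [order #3] limit_sell(price=101, qty=10): fills=none; bids=[#1:4@95] asks=[#3:10@101]
After op 4 cancel(order #1): fills=none; bids=[-] asks=[#3:10@101]
After op 5 [order #4] market_buy(qty=4): fills=#4x#3:4@101; bids=[-] asks=[#3:6@101]
After op 6 [order #5] limit_sell(price=96, qty=6): fills=none; bids=[-] asks=[#5:6@96 #3:6@101]

Answer: BIDS (highest first):
  (empty)
ASKS (lowest first):
  #5: 6@96
  #3: 6@101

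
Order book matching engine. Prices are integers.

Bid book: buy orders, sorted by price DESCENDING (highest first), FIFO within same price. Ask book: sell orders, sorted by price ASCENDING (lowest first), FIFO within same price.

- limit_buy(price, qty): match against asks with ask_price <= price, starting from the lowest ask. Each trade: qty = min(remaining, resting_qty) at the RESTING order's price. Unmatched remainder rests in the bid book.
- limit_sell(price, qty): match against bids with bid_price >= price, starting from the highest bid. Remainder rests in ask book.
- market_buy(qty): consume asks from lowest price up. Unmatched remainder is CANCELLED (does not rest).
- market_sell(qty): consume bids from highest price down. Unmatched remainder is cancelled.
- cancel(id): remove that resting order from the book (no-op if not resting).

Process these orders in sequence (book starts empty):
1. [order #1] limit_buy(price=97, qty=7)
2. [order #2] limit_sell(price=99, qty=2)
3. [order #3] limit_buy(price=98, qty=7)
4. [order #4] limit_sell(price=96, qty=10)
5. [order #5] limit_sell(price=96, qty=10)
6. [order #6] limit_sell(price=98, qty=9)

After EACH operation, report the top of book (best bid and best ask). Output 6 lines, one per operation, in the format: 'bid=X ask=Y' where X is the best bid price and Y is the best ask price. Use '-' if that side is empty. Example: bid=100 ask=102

After op 1 [order #1] limit_buy(price=97, qty=7): fills=none; bids=[#1:7@97] asks=[-]
After op 2 [order #2] limit_sell(price=99, qty=2): fills=none; bids=[#1:7@97] asks=[#2:2@99]
After op 3 [order #3] limit_buy(price=98, qty=7): fills=none; bids=[#3:7@98 #1:7@97] asks=[#2:2@99]
After op 4 [order #4] limit_sell(price=96, qty=10): fills=#3x#4:7@98 #1x#4:3@97; bids=[#1:4@97] asks=[#2:2@99]
After op 5 [order #5] limit_sell(price=96, qty=10): fills=#1x#5:4@97; bids=[-] asks=[#5:6@96 #2:2@99]
After op 6 [order #6] limit_sell(price=98, qty=9): fills=none; bids=[-] asks=[#5:6@96 #6:9@98 #2:2@99]

Answer: bid=97 ask=-
bid=97 ask=99
bid=98 ask=99
bid=97 ask=99
bid=- ask=96
bid=- ask=96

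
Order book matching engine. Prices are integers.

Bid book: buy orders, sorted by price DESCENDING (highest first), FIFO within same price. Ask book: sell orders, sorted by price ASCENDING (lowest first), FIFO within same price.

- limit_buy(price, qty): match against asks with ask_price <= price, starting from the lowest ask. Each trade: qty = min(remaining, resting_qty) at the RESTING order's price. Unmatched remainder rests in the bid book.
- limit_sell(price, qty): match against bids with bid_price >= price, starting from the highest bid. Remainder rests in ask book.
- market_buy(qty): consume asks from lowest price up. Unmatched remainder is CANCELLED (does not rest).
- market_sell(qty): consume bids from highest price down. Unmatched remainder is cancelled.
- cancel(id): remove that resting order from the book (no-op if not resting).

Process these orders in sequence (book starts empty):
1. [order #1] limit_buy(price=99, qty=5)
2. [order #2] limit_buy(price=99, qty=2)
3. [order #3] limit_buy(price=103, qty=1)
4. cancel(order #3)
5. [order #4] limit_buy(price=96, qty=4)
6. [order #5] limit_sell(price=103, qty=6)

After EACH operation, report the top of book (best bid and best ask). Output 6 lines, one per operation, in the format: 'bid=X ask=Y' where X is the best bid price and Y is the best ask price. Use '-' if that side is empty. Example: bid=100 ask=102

After op 1 [order #1] limit_buy(price=99, qty=5): fills=none; bids=[#1:5@99] asks=[-]
After op 2 [order #2] limit_buy(price=99, qty=2): fills=none; bids=[#1:5@99 #2:2@99] asks=[-]
After op 3 [order #3] limit_buy(price=103, qty=1): fills=none; bids=[#3:1@103 #1:5@99 #2:2@99] asks=[-]
After op 4 cancel(order #3): fills=none; bids=[#1:5@99 #2:2@99] asks=[-]
After op 5 [order #4] limit_buy(price=96, qty=4): fills=none; bids=[#1:5@99 #2:2@99 #4:4@96] asks=[-]
After op 6 [order #5] limit_sell(price=103, qty=6): fills=none; bids=[#1:5@99 #2:2@99 #4:4@96] asks=[#5:6@103]

Answer: bid=99 ask=-
bid=99 ask=-
bid=103 ask=-
bid=99 ask=-
bid=99 ask=-
bid=99 ask=103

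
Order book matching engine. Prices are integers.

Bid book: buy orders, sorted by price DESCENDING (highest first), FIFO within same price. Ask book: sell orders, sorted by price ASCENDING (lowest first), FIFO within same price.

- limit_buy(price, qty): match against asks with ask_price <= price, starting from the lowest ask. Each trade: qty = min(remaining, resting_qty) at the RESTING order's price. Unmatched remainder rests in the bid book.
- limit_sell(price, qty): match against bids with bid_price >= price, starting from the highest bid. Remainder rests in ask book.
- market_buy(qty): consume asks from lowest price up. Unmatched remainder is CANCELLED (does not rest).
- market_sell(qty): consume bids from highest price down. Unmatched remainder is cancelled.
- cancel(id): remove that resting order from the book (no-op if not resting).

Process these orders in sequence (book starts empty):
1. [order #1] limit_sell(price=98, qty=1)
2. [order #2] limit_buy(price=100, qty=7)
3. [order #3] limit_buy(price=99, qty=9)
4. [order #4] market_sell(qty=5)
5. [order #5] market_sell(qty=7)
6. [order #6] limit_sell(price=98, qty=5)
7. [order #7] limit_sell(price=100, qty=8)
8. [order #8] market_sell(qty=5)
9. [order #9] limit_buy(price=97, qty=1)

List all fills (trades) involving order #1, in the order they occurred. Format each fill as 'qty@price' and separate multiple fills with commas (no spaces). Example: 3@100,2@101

After op 1 [order #1] limit_sell(price=98, qty=1): fills=none; bids=[-] asks=[#1:1@98]
After op 2 [order #2] limit_buy(price=100, qty=7): fills=#2x#1:1@98; bids=[#2:6@100] asks=[-]
After op 3 [order #3] limit_buy(price=99, qty=9): fills=none; bids=[#2:6@100 #3:9@99] asks=[-]
After op 4 [order #4] market_sell(qty=5): fills=#2x#4:5@100; bids=[#2:1@100 #3:9@99] asks=[-]
After op 5 [order #5] market_sell(qty=7): fills=#2x#5:1@100 #3x#5:6@99; bids=[#3:3@99] asks=[-]
After op 6 [order #6] limit_sell(price=98, qty=5): fills=#3x#6:3@99; bids=[-] asks=[#6:2@98]
After op 7 [order #7] limit_sell(price=100, qty=8): fills=none; bids=[-] asks=[#6:2@98 #7:8@100]
After op 8 [order #8] market_sell(qty=5): fills=none; bids=[-] asks=[#6:2@98 #7:8@100]
After op 9 [order #9] limit_buy(price=97, qty=1): fills=none; bids=[#9:1@97] asks=[#6:2@98 #7:8@100]

Answer: 1@98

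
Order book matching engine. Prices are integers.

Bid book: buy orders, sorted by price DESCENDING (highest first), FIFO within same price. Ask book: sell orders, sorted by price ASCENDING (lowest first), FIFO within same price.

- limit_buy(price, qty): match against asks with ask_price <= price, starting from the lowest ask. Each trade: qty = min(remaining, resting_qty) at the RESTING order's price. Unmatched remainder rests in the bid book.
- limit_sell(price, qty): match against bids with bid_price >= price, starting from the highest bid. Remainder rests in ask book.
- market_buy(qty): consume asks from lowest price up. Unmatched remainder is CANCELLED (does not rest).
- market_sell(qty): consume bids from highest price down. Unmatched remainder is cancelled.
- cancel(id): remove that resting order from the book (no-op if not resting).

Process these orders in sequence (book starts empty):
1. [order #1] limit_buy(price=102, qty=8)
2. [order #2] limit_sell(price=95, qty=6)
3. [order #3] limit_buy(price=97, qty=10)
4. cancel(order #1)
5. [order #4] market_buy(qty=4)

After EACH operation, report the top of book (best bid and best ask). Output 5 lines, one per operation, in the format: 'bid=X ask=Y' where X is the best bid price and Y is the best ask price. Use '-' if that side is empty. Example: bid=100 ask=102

Answer: bid=102 ask=-
bid=102 ask=-
bid=102 ask=-
bid=97 ask=-
bid=97 ask=-

Derivation:
After op 1 [order #1] limit_buy(price=102, qty=8): fills=none; bids=[#1:8@102] asks=[-]
After op 2 [order #2] limit_sell(price=95, qty=6): fills=#1x#2:6@102; bids=[#1:2@102] asks=[-]
After op 3 [order #3] limit_buy(price=97, qty=10): fills=none; bids=[#1:2@102 #3:10@97] asks=[-]
After op 4 cancel(order #1): fills=none; bids=[#3:10@97] asks=[-]
After op 5 [order #4] market_buy(qty=4): fills=none; bids=[#3:10@97] asks=[-]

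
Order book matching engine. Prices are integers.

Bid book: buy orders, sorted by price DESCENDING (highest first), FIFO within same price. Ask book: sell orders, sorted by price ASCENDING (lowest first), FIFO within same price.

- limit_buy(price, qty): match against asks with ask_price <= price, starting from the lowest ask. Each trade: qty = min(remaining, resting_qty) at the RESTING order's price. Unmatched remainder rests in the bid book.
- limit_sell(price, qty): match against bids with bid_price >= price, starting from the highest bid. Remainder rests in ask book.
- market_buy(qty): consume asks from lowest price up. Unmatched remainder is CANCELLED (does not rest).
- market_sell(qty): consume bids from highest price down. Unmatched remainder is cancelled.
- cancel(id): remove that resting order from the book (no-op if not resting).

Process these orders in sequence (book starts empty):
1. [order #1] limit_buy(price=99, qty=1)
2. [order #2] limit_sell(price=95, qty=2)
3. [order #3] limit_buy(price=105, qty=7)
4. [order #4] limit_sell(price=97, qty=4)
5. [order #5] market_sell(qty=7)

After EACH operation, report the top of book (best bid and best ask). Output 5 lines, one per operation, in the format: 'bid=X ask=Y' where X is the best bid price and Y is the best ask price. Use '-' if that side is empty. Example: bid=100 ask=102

After op 1 [order #1] limit_buy(price=99, qty=1): fills=none; bids=[#1:1@99] asks=[-]
After op 2 [order #2] limit_sell(price=95, qty=2): fills=#1x#2:1@99; bids=[-] asks=[#2:1@95]
After op 3 [order #3] limit_buy(price=105, qty=7): fills=#3x#2:1@95; bids=[#3:6@105] asks=[-]
After op 4 [order #4] limit_sell(price=97, qty=4): fills=#3x#4:4@105; bids=[#3:2@105] asks=[-]
After op 5 [order #5] market_sell(qty=7): fills=#3x#5:2@105; bids=[-] asks=[-]

Answer: bid=99 ask=-
bid=- ask=95
bid=105 ask=-
bid=105 ask=-
bid=- ask=-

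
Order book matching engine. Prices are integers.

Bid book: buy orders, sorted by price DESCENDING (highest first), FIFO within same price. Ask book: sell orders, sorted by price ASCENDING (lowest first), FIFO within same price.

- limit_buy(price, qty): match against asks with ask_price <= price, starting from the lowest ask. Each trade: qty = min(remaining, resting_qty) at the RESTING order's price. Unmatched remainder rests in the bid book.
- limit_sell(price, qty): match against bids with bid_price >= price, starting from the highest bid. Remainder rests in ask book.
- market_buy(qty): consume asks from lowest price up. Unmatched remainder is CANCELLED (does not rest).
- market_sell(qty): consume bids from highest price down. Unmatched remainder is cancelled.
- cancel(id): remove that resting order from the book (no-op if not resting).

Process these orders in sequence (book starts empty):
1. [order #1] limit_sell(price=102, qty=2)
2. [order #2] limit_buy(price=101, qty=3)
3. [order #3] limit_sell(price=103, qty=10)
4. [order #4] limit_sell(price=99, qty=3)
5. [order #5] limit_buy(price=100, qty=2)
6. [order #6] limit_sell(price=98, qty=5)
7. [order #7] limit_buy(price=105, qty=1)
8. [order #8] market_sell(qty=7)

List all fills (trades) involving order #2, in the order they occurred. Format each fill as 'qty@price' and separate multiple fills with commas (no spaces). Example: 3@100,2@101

Answer: 3@101

Derivation:
After op 1 [order #1] limit_sell(price=102, qty=2): fills=none; bids=[-] asks=[#1:2@102]
After op 2 [order #2] limit_buy(price=101, qty=3): fills=none; bids=[#2:3@101] asks=[#1:2@102]
After op 3 [order #3] limit_sell(price=103, qty=10): fills=none; bids=[#2:3@101] asks=[#1:2@102 #3:10@103]
After op 4 [order #4] limit_sell(price=99, qty=3): fills=#2x#4:3@101; bids=[-] asks=[#1:2@102 #3:10@103]
After op 5 [order #5] limit_buy(price=100, qty=2): fills=none; bids=[#5:2@100] asks=[#1:2@102 #3:10@103]
After op 6 [order #6] limit_sell(price=98, qty=5): fills=#5x#6:2@100; bids=[-] asks=[#6:3@98 #1:2@102 #3:10@103]
After op 7 [order #7] limit_buy(price=105, qty=1): fills=#7x#6:1@98; bids=[-] asks=[#6:2@98 #1:2@102 #3:10@103]
After op 8 [order #8] market_sell(qty=7): fills=none; bids=[-] asks=[#6:2@98 #1:2@102 #3:10@103]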